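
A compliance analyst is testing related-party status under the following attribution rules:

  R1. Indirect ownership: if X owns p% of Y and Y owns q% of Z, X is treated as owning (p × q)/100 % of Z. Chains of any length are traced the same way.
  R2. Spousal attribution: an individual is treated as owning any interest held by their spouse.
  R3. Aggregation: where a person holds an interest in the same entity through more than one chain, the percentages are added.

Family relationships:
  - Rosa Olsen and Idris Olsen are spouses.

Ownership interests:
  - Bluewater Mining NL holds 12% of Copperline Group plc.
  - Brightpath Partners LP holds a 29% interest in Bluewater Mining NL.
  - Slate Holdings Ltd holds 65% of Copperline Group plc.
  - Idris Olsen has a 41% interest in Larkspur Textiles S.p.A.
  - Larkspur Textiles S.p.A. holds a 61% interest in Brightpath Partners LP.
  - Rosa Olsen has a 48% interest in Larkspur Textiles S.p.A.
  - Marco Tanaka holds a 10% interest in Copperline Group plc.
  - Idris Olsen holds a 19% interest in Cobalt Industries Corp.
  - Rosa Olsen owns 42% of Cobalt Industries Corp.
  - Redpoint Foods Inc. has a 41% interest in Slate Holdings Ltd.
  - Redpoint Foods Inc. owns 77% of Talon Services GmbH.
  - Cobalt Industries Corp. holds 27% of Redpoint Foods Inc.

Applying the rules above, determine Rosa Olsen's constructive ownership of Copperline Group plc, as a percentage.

6.278547%

By spousal attribution (R2), Rosa Olsen is treated as also owning Idris Olsen's interest in Larkspur Textiles S.p.A, giving 48% + 41% = 89%.
By spousal attribution (R2), Rosa Olsen is treated as also owning Idris Olsen's interest in Cobalt Industries Corp, giving 42% + 19% = 61%.
Chain via Larkspur Textiles S.p.A. → Brightpath Partners LP → Bluewater Mining NL (R1): 89% × 61% × 29% × 12% = 1.889292% of Copperline Group plc.
Chain via Cobalt Industries Corp. → Redpoint Foods Inc. → Slate Holdings Ltd (R1): 61% × 27% × 41% × 65% = 4.389255% of Copperline Group plc.
Aggregating (R3): 1.889292% + 4.389255% = 6.278547%.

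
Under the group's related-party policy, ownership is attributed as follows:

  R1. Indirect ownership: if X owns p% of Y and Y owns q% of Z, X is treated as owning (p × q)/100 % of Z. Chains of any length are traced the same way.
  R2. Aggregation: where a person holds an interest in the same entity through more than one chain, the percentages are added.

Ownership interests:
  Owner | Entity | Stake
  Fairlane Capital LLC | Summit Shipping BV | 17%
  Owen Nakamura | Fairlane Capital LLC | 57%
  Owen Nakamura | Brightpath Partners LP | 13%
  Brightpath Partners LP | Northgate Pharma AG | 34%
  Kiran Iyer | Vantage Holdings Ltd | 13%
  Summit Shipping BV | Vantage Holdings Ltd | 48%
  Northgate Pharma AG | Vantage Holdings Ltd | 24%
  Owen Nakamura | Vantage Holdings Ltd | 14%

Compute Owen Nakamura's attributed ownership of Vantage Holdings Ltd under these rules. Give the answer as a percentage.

Chain via Fairlane Capital LLC → Summit Shipping BV (R1): 57% × 17% × 48% = 4.6512% of Vantage Holdings Ltd.
Chain via Brightpath Partners LP → Northgate Pharma AG (R1): 13% × 34% × 24% = 1.0608% of Vantage Holdings Ltd.
Direct interest in Vantage Holdings Ltd: 14%.
Aggregating (R2): 4.6512% + 1.0608% + 14% = 19.712%.

19.712%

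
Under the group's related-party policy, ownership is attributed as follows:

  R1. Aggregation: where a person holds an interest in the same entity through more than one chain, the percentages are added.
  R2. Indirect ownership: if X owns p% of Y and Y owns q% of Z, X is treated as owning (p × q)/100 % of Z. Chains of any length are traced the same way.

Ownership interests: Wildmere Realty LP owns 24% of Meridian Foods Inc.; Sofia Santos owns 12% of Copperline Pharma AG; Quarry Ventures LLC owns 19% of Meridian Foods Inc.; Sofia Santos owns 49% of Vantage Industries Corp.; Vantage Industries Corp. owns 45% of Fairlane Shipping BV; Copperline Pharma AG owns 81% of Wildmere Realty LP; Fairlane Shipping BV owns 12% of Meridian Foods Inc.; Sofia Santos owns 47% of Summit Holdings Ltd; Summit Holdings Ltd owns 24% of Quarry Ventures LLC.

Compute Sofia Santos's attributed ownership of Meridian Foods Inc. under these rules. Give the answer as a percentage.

Chain via Vantage Industries Corp. → Fairlane Shipping BV (R2): 49% × 45% × 12% = 2.646% of Meridian Foods Inc.
Chain via Copperline Pharma AG → Wildmere Realty LP (R2): 12% × 81% × 24% = 2.3328% of Meridian Foods Inc.
Chain via Summit Holdings Ltd → Quarry Ventures LLC (R2): 47% × 24% × 19% = 2.1432% of Meridian Foods Inc.
Aggregating (R1): 2.646% + 2.3328% + 2.1432% = 7.122%.

7.122%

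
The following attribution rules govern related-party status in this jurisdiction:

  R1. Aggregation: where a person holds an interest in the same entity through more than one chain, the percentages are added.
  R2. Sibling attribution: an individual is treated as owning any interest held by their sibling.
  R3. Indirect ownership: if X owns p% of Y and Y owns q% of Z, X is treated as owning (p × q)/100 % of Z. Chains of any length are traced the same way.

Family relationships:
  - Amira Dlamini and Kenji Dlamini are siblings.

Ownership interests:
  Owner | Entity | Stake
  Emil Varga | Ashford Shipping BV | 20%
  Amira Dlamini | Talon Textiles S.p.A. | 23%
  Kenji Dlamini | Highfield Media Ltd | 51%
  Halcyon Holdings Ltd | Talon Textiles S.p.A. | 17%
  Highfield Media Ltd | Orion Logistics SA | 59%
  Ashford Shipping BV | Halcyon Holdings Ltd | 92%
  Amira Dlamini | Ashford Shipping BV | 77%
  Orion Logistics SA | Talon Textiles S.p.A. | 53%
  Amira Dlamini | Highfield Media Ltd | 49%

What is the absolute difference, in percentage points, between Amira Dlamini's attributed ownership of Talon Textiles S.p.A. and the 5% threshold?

61.3128

By sibling attribution (R2), Amira Dlamini is treated as also owning Kenji Dlamini's interest in Highfield Media Ltd, giving 49% + 51% = 100%.
Chain via Ashford Shipping BV → Halcyon Holdings Ltd (R3): 77% × 92% × 17% = 12.0428% of Talon Textiles S.p.A.
Chain via Highfield Media Ltd → Orion Logistics SA (R3): 100% × 59% × 53% = 31.27% of Talon Textiles S.p.A.
Direct interest in Talon Textiles S.p.A: 23%.
Aggregating (R1): 12.0428% + 31.27% + 23% = 66.3128%.
66.3128% exceeds the 5% threshold by 61.3128 percentage points.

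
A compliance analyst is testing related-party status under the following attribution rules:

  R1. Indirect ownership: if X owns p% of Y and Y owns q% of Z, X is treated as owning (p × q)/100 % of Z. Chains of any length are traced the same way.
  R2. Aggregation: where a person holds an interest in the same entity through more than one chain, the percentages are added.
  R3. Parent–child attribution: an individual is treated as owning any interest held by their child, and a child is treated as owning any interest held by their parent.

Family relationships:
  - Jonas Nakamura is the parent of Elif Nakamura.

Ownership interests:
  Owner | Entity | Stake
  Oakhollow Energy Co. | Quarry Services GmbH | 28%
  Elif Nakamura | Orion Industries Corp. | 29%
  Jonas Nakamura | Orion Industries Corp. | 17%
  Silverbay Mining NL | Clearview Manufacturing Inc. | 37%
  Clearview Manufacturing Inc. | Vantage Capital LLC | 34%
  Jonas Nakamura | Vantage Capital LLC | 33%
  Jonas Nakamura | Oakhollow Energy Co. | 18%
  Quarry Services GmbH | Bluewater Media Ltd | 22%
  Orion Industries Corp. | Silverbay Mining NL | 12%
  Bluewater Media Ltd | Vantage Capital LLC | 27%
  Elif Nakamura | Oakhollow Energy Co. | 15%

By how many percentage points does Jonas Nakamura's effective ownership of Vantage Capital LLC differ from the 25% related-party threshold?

By parent–child attribution (R3), Jonas Nakamura is treated as also owning Elif Nakamura's interest in Orion Industries Corp, giving 17% + 29% = 46%.
By parent–child attribution (R3), Jonas Nakamura is treated as also owning Elif Nakamura's interest in Oakhollow Energy Co, giving 18% + 15% = 33%.
Chain via Orion Industries Corp. → Silverbay Mining NL → Clearview Manufacturing Inc. (R1): 46% × 12% × 37% × 34% = 0.694416% of Vantage Capital LLC.
Chain via Oakhollow Energy Co. → Quarry Services GmbH → Bluewater Media Ltd (R1): 33% × 28% × 22% × 27% = 0.548856% of Vantage Capital LLC.
Direct interest in Vantage Capital LLC: 33%.
Aggregating (R2): 0.694416% + 0.548856% + 33% = 34.243272%.
34.243272% exceeds the 25% threshold by 9.243272 percentage points.

9.243272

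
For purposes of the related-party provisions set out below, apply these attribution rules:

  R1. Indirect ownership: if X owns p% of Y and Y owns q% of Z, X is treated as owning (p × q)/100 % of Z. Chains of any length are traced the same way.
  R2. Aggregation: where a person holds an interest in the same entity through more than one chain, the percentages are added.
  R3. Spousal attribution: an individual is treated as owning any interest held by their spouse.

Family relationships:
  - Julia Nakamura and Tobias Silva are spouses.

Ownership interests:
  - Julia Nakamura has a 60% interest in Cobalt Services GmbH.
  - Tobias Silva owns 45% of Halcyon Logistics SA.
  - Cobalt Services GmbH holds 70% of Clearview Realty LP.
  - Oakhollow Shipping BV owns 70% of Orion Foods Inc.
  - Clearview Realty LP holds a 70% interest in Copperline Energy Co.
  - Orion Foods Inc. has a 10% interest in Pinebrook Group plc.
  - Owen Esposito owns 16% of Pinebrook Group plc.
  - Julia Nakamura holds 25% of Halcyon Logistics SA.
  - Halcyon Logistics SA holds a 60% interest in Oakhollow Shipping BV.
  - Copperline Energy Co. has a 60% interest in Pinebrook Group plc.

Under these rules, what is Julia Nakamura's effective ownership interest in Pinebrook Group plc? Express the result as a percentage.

20.58%

By spousal attribution (R3), Julia Nakamura is treated as also owning Tobias Silva's interest in Halcyon Logistics SA, giving 25% + 45% = 70%.
Chain via Cobalt Services GmbH → Clearview Realty LP → Copperline Energy Co. (R1): 60% × 70% × 70% × 60% = 17.64% of Pinebrook Group plc.
Chain via Halcyon Logistics SA → Oakhollow Shipping BV → Orion Foods Inc. (R1): 70% × 60% × 70% × 10% = 2.94% of Pinebrook Group plc.
Aggregating (R2): 17.64% + 2.94% = 20.58%.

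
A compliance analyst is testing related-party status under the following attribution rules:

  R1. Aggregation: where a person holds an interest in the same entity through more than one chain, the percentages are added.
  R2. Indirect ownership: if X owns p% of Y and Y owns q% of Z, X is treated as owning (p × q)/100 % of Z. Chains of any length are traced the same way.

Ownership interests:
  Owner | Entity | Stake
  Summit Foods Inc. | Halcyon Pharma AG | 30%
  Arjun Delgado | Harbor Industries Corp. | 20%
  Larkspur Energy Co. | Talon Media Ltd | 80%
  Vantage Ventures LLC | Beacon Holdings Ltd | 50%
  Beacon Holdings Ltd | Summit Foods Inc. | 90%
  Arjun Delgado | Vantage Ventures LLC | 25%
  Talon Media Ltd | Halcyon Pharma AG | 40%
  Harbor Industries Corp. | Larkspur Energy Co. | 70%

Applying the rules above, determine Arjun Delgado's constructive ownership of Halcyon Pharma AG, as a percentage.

7.855%

Chain via Vantage Ventures LLC → Beacon Holdings Ltd → Summit Foods Inc. (R2): 25% × 50% × 90% × 30% = 3.375% of Halcyon Pharma AG.
Chain via Harbor Industries Corp. → Larkspur Energy Co. → Talon Media Ltd (R2): 20% × 70% × 80% × 40% = 4.48% of Halcyon Pharma AG.
Aggregating (R1): 3.375% + 4.48% = 7.855%.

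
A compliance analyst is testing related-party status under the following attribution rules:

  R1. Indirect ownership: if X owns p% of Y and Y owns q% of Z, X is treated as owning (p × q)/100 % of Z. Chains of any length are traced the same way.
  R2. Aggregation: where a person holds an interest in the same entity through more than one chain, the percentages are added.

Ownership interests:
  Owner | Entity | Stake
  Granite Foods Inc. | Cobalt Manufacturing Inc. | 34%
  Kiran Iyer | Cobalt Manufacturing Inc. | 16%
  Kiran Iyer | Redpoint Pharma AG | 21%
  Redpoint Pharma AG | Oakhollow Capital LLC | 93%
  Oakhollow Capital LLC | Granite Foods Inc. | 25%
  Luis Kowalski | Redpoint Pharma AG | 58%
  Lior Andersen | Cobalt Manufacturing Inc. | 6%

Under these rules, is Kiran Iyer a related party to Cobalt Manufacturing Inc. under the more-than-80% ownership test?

Chain via Redpoint Pharma AG → Oakhollow Capital LLC → Granite Foods Inc. (R1): 21% × 93% × 25% × 34% = 1.66005% of Cobalt Manufacturing Inc.
Direct interest in Cobalt Manufacturing Inc: 16%.
Aggregating (R2): 1.66005% + 16% = 17.66005%.
17.66005% does not exceed the 80% threshold, so Kiran is not a related party to Cobalt Manufacturing Inc.

No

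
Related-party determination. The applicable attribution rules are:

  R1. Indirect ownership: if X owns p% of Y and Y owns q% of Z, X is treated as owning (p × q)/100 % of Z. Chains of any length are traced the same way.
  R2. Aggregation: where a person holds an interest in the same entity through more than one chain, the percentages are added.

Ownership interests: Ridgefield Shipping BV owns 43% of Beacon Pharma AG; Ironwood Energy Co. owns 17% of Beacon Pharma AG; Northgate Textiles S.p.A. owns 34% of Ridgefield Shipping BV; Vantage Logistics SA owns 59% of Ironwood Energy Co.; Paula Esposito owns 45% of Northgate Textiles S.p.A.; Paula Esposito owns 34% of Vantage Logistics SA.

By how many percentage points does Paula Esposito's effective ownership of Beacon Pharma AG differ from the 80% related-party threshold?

70.0108

Chain via Northgate Textiles S.p.A. → Ridgefield Shipping BV (R1): 45% × 34% × 43% = 6.579% of Beacon Pharma AG.
Chain via Vantage Logistics SA → Ironwood Energy Co. (R1): 34% × 59% × 17% = 3.4102% of Beacon Pharma AG.
Aggregating (R2): 6.579% + 3.4102% = 9.9892%.
9.9892% falls short of the 80% threshold by 70.0108 percentage points.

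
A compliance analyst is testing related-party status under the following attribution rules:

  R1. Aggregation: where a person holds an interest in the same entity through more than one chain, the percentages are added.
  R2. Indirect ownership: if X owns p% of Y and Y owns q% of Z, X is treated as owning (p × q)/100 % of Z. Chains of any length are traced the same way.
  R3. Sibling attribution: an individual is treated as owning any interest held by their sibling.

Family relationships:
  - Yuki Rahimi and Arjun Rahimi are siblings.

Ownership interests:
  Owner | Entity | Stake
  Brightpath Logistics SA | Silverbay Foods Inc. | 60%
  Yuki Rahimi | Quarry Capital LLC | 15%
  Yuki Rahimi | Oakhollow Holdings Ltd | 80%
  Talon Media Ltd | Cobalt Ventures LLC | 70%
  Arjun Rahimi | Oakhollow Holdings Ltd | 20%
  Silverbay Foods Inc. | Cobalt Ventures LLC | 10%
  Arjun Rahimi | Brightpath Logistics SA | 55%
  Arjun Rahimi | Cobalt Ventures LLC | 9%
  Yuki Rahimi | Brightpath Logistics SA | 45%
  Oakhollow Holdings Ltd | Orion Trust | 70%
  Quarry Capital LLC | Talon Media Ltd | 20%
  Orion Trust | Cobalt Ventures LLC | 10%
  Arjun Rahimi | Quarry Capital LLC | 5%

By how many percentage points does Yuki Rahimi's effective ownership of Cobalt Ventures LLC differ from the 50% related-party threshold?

By sibling attribution (R3), Yuki Rahimi is treated as also owning Arjun Rahimi's interest in Quarry Capital LLC, giving 15% + 5% = 20%.
By sibling attribution (R3), Yuki Rahimi is treated as also owning Arjun Rahimi's interest in Brightpath Logistics SA, giving 45% + 55% = 100%.
By sibling attribution (R3), Yuki Rahimi is treated as also owning Arjun Rahimi's interest in Oakhollow Holdings Ltd, giving 80% + 20% = 100%.
By sibling attribution (R3), Yuki Rahimi is treated as owning Arjun Rahimi's 9% interest in Cobalt Ventures LLC.
Chain via Quarry Capital LLC → Talon Media Ltd (R2): 20% × 20% × 70% = 2.8% of Cobalt Ventures LLC.
Chain via Brightpath Logistics SA → Silverbay Foods Inc. (R2): 100% × 60% × 10% = 6% of Cobalt Ventures LLC.
Chain via Oakhollow Holdings Ltd → Orion Trust (R2): 100% × 70% × 10% = 7% of Cobalt Ventures LLC.
Direct interest in Cobalt Ventures LLC: 9%.
Aggregating (R1): 2.8% + 6% + 7% + 9% = 24.8%.
24.8% falls short of the 50% threshold by 25.2 percentage points.

25.2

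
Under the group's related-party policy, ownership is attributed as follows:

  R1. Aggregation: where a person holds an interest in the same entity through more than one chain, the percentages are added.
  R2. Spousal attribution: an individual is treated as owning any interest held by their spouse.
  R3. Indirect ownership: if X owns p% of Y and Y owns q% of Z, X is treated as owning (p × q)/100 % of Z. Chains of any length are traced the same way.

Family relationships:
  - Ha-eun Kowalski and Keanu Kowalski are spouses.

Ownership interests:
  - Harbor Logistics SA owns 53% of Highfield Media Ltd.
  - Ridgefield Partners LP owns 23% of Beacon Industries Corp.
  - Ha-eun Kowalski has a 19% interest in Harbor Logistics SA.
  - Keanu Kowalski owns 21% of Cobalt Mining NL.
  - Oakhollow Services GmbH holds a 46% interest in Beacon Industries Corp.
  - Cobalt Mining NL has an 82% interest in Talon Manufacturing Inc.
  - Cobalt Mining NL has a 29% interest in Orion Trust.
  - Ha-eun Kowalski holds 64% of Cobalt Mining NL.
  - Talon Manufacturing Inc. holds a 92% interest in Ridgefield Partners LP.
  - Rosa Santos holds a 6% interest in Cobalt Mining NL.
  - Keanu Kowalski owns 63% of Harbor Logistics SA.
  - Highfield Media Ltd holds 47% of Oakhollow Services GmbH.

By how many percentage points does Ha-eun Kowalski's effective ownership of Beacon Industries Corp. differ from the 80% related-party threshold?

By spousal attribution (R2), Ha-eun Kowalski is treated as also owning Keanu Kowalski's interest in Harbor Logistics SA, giving 19% + 63% = 82%.
By spousal attribution (R2), Ha-eun Kowalski is treated as also owning Keanu Kowalski's interest in Cobalt Mining NL, giving 64% + 21% = 85%.
Chain via Harbor Logistics SA → Highfield Media Ltd → Oakhollow Services GmbH (R3): 82% × 53% × 47% × 46% = 9.396052% of Beacon Industries Corp.
Chain via Cobalt Mining NL → Talon Manufacturing Inc. → Ridgefield Partners LP (R3): 85% × 82% × 92% × 23% = 14.74852% of Beacon Industries Corp.
Aggregating (R1): 9.396052% + 14.74852% = 24.144572%.
24.144572% falls short of the 80% threshold by 55.855428 percentage points.

55.855428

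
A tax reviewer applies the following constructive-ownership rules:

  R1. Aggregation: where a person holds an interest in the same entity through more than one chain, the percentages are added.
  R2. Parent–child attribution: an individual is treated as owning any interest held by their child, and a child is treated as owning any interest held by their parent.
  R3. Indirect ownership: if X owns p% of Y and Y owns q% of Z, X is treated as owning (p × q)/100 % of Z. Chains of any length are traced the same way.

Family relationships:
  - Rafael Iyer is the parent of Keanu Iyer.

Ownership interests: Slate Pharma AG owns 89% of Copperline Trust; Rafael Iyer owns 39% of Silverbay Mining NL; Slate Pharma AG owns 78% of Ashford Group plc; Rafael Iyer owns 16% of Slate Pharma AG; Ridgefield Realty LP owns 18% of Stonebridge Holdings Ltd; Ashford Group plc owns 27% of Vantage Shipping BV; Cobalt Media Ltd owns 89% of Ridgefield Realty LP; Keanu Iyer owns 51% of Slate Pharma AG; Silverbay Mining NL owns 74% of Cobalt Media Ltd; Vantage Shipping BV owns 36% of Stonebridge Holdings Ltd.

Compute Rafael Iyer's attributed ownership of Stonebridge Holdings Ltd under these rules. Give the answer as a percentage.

9.703044%

By parent–child attribution (R2), Rafael Iyer is treated as also owning Keanu Iyer's interest in Slate Pharma AG, giving 16% + 51% = 67%.
Chain via Slate Pharma AG → Ashford Group plc → Vantage Shipping BV (R3): 67% × 78% × 27% × 36% = 5.079672% of Stonebridge Holdings Ltd.
Chain via Silverbay Mining NL → Cobalt Media Ltd → Ridgefield Realty LP (R3): 39% × 74% × 89% × 18% = 4.623372% of Stonebridge Holdings Ltd.
Aggregating (R1): 5.079672% + 4.623372% = 9.703044%.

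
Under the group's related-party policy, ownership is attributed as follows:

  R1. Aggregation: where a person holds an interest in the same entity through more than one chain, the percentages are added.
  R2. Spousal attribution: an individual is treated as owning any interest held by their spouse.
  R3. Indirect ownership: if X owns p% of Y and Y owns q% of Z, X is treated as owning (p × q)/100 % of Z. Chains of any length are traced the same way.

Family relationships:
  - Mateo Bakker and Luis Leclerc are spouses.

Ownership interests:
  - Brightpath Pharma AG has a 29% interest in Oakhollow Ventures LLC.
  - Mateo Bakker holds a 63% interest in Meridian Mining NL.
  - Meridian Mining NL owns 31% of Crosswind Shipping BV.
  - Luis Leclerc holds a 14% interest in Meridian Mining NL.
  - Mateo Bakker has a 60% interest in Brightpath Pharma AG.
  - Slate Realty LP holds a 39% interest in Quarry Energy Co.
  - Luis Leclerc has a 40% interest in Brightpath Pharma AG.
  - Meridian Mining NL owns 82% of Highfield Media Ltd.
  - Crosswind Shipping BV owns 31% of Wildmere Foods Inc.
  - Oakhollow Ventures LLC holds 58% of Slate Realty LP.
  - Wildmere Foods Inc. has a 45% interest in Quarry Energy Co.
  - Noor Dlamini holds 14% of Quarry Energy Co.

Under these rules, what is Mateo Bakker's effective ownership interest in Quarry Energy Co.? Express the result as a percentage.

By spousal attribution (R2), Mateo Bakker is treated as also owning Luis Leclerc's interest in Brightpath Pharma AG, giving 60% + 40% = 100%.
By spousal attribution (R2), Mateo Bakker is treated as also owning Luis Leclerc's interest in Meridian Mining NL, giving 63% + 14% = 77%.
Chain via Brightpath Pharma AG → Oakhollow Ventures LLC → Slate Realty LP (R3): 100% × 29% × 58% × 39% = 6.5598% of Quarry Energy Co.
Chain via Meridian Mining NL → Crosswind Shipping BV → Wildmere Foods Inc. (R3): 77% × 31% × 31% × 45% = 3.329865% of Quarry Energy Co.
Aggregating (R1): 6.5598% + 3.329865% = 9.889665%.

9.889665%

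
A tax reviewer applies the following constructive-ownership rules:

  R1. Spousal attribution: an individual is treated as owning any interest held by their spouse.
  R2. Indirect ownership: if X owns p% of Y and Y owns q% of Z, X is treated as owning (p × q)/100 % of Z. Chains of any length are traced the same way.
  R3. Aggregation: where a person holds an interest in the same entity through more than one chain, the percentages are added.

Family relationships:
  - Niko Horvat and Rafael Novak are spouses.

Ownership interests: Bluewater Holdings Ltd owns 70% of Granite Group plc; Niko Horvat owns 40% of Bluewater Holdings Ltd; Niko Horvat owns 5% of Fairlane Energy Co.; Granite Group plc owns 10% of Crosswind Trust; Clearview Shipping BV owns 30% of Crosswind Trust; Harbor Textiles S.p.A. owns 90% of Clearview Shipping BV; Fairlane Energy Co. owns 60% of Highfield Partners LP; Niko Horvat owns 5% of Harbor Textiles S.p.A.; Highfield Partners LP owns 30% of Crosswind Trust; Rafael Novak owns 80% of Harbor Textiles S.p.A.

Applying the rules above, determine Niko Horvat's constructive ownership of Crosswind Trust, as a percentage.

26.65%

By spousal attribution (R1), Niko Horvat is treated as also owning Rafael Novak's interest in Harbor Textiles S.p.A, giving 5% + 80% = 85%.
Chain via Harbor Textiles S.p.A. → Clearview Shipping BV (R2): 85% × 90% × 30% = 22.95% of Crosswind Trust.
Chain via Bluewater Holdings Ltd → Granite Group plc (R2): 40% × 70% × 10% = 2.8% of Crosswind Trust.
Chain via Fairlane Energy Co. → Highfield Partners LP (R2): 5% × 60% × 30% = 0.9% of Crosswind Trust.
Aggregating (R3): 22.95% + 2.8% + 0.9% = 26.65%.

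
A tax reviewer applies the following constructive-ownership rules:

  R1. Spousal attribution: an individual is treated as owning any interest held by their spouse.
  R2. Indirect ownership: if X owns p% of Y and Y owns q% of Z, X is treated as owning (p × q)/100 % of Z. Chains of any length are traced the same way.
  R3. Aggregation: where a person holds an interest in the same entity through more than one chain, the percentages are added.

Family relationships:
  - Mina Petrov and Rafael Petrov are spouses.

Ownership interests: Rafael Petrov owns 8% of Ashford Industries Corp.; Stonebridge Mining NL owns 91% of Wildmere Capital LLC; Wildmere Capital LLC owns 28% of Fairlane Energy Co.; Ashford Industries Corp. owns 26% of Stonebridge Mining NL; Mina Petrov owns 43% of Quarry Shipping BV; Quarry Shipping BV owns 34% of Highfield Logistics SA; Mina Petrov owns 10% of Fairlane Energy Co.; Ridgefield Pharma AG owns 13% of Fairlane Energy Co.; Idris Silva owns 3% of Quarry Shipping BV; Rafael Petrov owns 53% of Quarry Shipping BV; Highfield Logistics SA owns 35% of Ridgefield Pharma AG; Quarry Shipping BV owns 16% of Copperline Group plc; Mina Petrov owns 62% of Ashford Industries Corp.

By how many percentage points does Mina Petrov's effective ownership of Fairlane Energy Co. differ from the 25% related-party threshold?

8.87752

By spousal attribution (R1), Mina Petrov is treated as also owning Rafael Petrov's interest in Quarry Shipping BV, giving 43% + 53% = 96%.
By spousal attribution (R1), Mina Petrov is treated as also owning Rafael Petrov's interest in Ashford Industries Corp, giving 62% + 8% = 70%.
Chain via Quarry Shipping BV → Highfield Logistics SA → Ridgefield Pharma AG (R2): 96% × 34% × 35% × 13% = 1.48512% of Fairlane Energy Co.
Chain via Ashford Industries Corp. → Stonebridge Mining NL → Wildmere Capital LLC (R2): 70% × 26% × 91% × 28% = 4.63736% of Fairlane Energy Co.
Direct interest in Fairlane Energy Co: 10%.
Aggregating (R3): 1.48512% + 4.63736% + 10% = 16.12248%.
16.12248% falls short of the 25% threshold by 8.87752 percentage points.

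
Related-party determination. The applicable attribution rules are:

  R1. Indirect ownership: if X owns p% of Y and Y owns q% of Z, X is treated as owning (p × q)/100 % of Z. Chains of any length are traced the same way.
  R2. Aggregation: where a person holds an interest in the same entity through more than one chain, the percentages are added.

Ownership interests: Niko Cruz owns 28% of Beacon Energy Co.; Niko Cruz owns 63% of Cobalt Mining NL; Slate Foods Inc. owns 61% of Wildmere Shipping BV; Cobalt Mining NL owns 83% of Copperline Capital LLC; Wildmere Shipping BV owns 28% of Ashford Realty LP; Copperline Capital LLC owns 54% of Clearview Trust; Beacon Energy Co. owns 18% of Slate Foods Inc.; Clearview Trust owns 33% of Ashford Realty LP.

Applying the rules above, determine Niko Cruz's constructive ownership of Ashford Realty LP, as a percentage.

10.17891%

Chain via Cobalt Mining NL → Copperline Capital LLC → Clearview Trust (R1): 63% × 83% × 54% × 33% = 9.318078% of Ashford Realty LP.
Chain via Beacon Energy Co. → Slate Foods Inc. → Wildmere Shipping BV (R1): 28% × 18% × 61% × 28% = 0.860832% of Ashford Realty LP.
Aggregating (R2): 9.318078% + 0.860832% = 10.17891%.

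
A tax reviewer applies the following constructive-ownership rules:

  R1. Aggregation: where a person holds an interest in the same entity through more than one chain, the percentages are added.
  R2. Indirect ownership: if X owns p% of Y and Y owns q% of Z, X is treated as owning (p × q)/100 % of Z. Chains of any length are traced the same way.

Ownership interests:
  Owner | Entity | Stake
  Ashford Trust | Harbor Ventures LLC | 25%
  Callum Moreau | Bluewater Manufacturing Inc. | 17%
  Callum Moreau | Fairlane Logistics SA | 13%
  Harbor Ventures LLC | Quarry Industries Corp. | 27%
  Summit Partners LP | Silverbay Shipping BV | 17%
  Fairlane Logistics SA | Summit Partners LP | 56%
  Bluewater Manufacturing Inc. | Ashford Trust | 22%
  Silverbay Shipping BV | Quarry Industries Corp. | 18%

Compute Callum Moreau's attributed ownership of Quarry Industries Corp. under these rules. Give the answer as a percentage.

Chain via Bluewater Manufacturing Inc. → Ashford Trust → Harbor Ventures LLC (R2): 17% × 22% × 25% × 27% = 0.25245% of Quarry Industries Corp.
Chain via Fairlane Logistics SA → Summit Partners LP → Silverbay Shipping BV (R2): 13% × 56% × 17% × 18% = 0.222768% of Quarry Industries Corp.
Aggregating (R1): 0.25245% + 0.222768% = 0.475218%.

0.475218%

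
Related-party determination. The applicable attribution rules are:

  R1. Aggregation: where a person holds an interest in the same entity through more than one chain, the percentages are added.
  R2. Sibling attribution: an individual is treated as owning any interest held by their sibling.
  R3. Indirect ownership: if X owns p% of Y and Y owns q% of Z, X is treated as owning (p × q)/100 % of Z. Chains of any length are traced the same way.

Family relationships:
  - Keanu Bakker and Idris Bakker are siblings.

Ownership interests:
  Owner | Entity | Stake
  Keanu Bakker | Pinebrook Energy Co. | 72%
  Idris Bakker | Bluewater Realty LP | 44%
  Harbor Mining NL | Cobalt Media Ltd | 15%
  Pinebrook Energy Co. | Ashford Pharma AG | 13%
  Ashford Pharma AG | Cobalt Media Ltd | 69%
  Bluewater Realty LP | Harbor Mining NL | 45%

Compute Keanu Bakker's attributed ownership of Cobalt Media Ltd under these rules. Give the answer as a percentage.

By sibling attribution (R2), Keanu Bakker is treated as owning Idris Bakker's 44% interest in Bluewater Realty LP.
Chain via Pinebrook Energy Co. → Ashford Pharma AG (R3): 72% × 13% × 69% = 6.4584% of Cobalt Media Ltd.
Chain via Bluewater Realty LP → Harbor Mining NL (R3): 44% × 45% × 15% = 2.97% of Cobalt Media Ltd.
Aggregating (R1): 6.4584% + 2.97% = 9.4284%.

9.4284%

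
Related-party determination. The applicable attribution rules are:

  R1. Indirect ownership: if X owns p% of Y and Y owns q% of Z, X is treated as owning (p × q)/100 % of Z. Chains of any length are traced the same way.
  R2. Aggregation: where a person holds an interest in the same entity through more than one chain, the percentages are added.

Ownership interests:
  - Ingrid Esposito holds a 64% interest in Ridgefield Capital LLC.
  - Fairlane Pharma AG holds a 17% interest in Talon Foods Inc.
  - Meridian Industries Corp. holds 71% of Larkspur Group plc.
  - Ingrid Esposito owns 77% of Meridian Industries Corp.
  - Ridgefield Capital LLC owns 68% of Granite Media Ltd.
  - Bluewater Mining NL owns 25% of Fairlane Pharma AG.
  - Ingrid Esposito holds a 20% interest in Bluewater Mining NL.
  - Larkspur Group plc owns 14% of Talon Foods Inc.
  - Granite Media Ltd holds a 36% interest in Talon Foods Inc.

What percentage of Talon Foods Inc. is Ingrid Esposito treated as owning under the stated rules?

24.171%

Chain via Bluewater Mining NL → Fairlane Pharma AG (R1): 20% × 25% × 17% = 0.85% of Talon Foods Inc.
Chain via Ridgefield Capital LLC → Granite Media Ltd (R1): 64% × 68% × 36% = 15.6672% of Talon Foods Inc.
Chain via Meridian Industries Corp. → Larkspur Group plc (R1): 77% × 71% × 14% = 7.6538% of Talon Foods Inc.
Aggregating (R2): 0.85% + 15.6672% + 7.6538% = 24.171%.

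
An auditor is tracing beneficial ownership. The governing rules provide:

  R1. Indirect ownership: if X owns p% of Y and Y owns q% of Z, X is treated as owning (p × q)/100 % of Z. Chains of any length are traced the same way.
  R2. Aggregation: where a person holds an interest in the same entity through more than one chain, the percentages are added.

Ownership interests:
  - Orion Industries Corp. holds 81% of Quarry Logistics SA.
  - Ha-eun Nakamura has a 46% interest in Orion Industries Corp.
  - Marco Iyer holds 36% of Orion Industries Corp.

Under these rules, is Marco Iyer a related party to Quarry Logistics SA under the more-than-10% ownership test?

Chain via Orion Industries Corp. (R1): 36% × 81% = 29.16% of Quarry Logistics SA.
29.16% exceeds the 10% threshold, so Marco is a related party to Quarry Logistics SA.

Yes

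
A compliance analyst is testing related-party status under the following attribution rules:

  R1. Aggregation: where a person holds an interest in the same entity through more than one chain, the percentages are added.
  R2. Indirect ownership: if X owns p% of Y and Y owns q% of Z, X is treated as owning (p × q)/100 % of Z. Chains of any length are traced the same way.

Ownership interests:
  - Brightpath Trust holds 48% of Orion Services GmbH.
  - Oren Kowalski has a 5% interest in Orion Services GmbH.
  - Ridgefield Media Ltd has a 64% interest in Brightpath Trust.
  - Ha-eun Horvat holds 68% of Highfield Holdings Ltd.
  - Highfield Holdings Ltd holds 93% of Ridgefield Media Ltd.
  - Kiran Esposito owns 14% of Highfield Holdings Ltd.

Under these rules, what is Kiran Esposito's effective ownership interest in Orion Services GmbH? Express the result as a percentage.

Chain via Highfield Holdings Ltd → Ridgefield Media Ltd → Brightpath Trust (R2): 14% × 93% × 64% × 48% = 3.999744% of Orion Services GmbH.

3.999744%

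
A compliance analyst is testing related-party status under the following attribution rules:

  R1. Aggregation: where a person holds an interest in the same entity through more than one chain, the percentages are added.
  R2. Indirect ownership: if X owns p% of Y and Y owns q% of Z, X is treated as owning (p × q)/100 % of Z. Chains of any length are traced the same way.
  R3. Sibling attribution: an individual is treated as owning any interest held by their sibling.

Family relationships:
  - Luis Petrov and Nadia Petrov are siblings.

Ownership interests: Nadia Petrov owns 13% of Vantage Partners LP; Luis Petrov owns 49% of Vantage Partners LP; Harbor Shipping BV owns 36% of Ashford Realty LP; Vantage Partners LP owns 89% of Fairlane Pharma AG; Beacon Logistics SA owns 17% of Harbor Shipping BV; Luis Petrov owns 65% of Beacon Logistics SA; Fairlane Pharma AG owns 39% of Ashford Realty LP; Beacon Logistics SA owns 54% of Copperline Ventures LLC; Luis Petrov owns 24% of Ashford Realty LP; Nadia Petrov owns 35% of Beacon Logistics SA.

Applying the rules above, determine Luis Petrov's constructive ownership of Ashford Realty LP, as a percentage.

51.6402%

By sibling attribution (R3), Luis Petrov is treated as also owning Nadia Petrov's interest in Beacon Logistics SA, giving 65% + 35% = 100%.
By sibling attribution (R3), Luis Petrov is treated as also owning Nadia Petrov's interest in Vantage Partners LP, giving 49% + 13% = 62%.
Chain via Beacon Logistics SA → Harbor Shipping BV (R2): 100% × 17% × 36% = 6.12% of Ashford Realty LP.
Chain via Vantage Partners LP → Fairlane Pharma AG (R2): 62% × 89% × 39% = 21.5202% of Ashford Realty LP.
Direct interest in Ashford Realty LP: 24%.
Aggregating (R1): 6.12% + 21.5202% + 24% = 51.6402%.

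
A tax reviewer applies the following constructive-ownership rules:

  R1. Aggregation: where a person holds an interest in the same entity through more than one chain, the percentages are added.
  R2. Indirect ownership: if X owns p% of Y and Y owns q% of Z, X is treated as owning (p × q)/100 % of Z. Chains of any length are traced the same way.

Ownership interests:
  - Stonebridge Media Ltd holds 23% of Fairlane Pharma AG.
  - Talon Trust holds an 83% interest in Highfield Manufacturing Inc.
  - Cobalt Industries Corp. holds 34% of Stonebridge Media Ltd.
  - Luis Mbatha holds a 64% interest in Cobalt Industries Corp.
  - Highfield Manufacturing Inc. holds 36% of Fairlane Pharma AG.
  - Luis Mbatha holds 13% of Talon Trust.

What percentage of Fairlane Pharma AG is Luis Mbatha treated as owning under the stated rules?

Chain via Talon Trust → Highfield Manufacturing Inc. (R2): 13% × 83% × 36% = 3.8844% of Fairlane Pharma AG.
Chain via Cobalt Industries Corp. → Stonebridge Media Ltd (R2): 64% × 34% × 23% = 5.0048% of Fairlane Pharma AG.
Aggregating (R1): 3.8844% + 5.0048% = 8.8892%.

8.8892%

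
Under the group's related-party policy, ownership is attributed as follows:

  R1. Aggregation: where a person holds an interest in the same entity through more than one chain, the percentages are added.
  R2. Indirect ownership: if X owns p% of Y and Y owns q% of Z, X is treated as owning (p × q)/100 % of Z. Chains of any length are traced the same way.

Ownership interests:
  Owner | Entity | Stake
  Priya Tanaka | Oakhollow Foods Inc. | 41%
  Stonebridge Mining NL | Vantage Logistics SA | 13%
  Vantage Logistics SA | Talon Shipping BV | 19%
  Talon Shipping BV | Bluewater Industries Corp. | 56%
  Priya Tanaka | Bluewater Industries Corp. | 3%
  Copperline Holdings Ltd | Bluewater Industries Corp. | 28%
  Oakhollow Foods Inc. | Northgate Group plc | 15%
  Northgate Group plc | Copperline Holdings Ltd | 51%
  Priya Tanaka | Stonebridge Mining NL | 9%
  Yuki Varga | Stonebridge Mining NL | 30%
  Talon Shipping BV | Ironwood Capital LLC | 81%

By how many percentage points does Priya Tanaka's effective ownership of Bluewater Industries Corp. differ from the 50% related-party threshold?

45.997292

Chain via Stonebridge Mining NL → Vantage Logistics SA → Talon Shipping BV (R2): 9% × 13% × 19% × 56% = 0.124488% of Bluewater Industries Corp.
Chain via Oakhollow Foods Inc. → Northgate Group plc → Copperline Holdings Ltd (R2): 41% × 15% × 51% × 28% = 0.87822% of Bluewater Industries Corp.
Direct interest in Bluewater Industries Corp: 3%.
Aggregating (R1): 0.124488% + 0.87822% + 3% = 4.002708%.
4.002708% falls short of the 50% threshold by 45.997292 percentage points.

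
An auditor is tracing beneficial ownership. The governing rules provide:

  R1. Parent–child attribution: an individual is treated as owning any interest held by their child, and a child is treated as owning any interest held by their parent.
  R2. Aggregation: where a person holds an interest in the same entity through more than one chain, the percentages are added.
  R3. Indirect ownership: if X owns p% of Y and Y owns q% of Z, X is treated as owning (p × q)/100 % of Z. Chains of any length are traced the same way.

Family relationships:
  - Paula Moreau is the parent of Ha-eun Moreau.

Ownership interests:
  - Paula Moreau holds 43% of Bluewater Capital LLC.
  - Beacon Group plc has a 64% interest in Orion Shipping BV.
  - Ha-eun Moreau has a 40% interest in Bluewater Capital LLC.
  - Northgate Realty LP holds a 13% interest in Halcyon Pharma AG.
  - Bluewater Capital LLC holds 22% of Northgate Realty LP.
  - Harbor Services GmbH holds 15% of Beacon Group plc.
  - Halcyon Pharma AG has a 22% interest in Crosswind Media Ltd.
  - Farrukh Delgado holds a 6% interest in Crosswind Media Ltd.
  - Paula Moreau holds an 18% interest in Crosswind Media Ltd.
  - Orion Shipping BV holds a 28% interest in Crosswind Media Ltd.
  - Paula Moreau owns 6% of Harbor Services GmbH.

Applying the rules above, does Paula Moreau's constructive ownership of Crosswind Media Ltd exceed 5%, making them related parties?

By parent–child attribution (R1), Paula Moreau is treated as also owning Ha-eun Moreau's interest in Bluewater Capital LLC, giving 43% + 40% = 83%.
Chain via Bluewater Capital LLC → Northgate Realty LP → Halcyon Pharma AG (R3): 83% × 22% × 13% × 22% = 0.522236% of Crosswind Media Ltd.
Chain via Harbor Services GmbH → Beacon Group plc → Orion Shipping BV (R3): 6% × 15% × 64% × 28% = 0.16128% of Crosswind Media Ltd.
Direct interest in Crosswind Media Ltd: 18%.
Aggregating (R2): 0.522236% + 0.16128% + 18% = 18.683516%.
18.683516% exceeds the 5% threshold, so Paula is a related party to Crosswind Media Ltd.

Yes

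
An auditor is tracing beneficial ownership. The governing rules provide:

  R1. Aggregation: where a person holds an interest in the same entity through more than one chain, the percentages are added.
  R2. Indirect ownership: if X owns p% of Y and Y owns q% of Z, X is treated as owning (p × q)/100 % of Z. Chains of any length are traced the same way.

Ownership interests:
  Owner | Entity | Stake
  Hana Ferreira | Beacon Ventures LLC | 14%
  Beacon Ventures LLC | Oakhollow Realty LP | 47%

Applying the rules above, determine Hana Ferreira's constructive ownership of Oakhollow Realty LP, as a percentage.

Chain via Beacon Ventures LLC (R2): 14% × 47% = 6.58% of Oakhollow Realty LP.

6.58%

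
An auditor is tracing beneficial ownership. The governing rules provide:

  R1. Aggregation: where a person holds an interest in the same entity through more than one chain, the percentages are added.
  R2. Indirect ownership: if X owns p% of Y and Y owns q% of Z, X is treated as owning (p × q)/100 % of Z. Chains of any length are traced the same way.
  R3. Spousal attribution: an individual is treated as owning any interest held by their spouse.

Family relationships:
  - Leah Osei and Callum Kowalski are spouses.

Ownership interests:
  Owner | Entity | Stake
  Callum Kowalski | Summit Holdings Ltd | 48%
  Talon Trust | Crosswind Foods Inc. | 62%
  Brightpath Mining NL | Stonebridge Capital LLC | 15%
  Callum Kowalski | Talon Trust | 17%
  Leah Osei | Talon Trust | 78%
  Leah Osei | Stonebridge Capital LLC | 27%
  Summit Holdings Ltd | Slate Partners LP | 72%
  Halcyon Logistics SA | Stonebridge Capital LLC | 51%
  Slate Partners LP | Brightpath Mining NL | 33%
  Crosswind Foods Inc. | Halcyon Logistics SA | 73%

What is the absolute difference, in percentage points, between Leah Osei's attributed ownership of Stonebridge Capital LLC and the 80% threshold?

By spousal attribution (R3), Leah Osei is treated as also owning Callum Kowalski's interest in Talon Trust, giving 78% + 17% = 95%.
By spousal attribution (R3), Leah Osei is treated as owning Callum Kowalski's 48% interest in Summit Holdings Ltd.
Chain via Talon Trust → Crosswind Foods Inc. → Halcyon Logistics SA (R2): 95% × 62% × 73% × 51% = 21.92847% of Stonebridge Capital LLC.
Direct interest in Stonebridge Capital LLC: 27%.
Chain via Summit Holdings Ltd → Slate Partners LP → Brightpath Mining NL (R2): 48% × 72% × 33% × 15% = 1.71072% of Stonebridge Capital LLC.
Aggregating (R1): 21.92847% + 27% + 1.71072% = 50.63919%.
50.63919% falls short of the 80% threshold by 29.36081 percentage points.

29.36081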